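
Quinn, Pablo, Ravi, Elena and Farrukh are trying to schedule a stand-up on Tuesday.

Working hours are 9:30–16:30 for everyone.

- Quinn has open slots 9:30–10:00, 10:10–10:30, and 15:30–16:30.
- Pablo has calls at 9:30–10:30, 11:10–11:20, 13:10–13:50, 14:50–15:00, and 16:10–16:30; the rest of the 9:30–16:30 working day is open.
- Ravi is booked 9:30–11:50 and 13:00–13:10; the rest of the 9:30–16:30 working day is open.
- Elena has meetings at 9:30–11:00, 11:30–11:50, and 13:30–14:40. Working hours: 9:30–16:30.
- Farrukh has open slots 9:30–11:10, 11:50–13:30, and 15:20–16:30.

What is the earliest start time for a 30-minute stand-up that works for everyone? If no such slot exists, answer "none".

Pablo free within 09:30–16:30: 10:30–11:10, 11:20–13:10, 13:50–14:50, 15:00–16:10.
Ravi free within 09:30–16:30: 11:50–13:00, 13:10–16:30.
Elena free within 09:30–16:30: 11:00–11:30, 11:50–13:30, 14:40–16:30.
Quinn ∩ Pablo: 15:30–16:10.
Quinn ∩ Pablo ∩ Ravi: 15:30–16:10.
Quinn ∩ Pablo ∩ Ravi ∩ Elena: 15:30–16:10.
Quinn ∩ Pablo ∩ Ravi ∩ Elena ∩ Farrukh: 15:30–16:10.
Windows ≥ 30 min: 15:30–16:10.
Earliest such window starts at 15:30.

15:30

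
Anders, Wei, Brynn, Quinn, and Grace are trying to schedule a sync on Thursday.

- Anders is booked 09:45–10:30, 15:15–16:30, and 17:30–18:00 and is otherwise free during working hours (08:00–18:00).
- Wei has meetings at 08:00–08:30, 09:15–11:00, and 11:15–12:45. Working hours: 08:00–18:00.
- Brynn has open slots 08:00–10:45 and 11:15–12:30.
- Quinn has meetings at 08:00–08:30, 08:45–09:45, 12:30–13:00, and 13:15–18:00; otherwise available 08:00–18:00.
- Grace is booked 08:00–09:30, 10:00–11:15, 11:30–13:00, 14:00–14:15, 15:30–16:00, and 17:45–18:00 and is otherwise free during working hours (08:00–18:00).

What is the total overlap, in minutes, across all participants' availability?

Anders free within 08:00–18:00: 08:00–09:45, 10:30–15:15, 16:30–17:30.
Wei free within 08:00–18:00: 08:30–09:15, 11:00–11:15, 12:45–18:00.
Quinn free within 08:00–18:00: 08:30–08:45, 09:45–12:30, 13:00–13:15.
Grace free within 08:00–18:00: 09:30–10:00, 11:15–11:30, 13:00–14:00, 14:15–15:30, 16:00–17:45.
Anders ∩ Wei: 08:30–09:15, 11:00–11:15, 12:45–15:15, 16:30–17:30.
Anders ∩ Wei ∩ Brynn: 08:30–09:15.
Anders ∩ Wei ∩ Brynn ∩ Quinn: 08:30–08:45.
Anders ∩ Wei ∩ Brynn ∩ Quinn ∩ Grace: (none).
Total common minutes: 0.

0 minutes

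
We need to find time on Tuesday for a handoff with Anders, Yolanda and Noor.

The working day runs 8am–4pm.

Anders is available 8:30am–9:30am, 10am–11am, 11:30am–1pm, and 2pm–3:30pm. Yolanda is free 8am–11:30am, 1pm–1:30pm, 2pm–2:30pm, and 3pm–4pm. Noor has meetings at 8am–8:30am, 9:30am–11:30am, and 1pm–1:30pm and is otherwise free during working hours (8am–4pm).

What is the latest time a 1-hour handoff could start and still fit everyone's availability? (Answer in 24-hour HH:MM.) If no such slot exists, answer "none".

Noor free within 08:00–16:00: 08:30–09:30, 11:30–13:00, 13:30–16:00.
Anders ∩ Yolanda: 08:30–09:30, 10:00–11:00, 14:00–14:30, 15:00–15:30.
Anders ∩ Yolanda ∩ Noor: 08:30–09:30, 14:00–14:30, 15:00–15:30.
Windows ≥ 60 min: 08:30–09:30.
Latest start in the last window 08:30–09:30 is 09:30 − 60 min = 08:30.

08:30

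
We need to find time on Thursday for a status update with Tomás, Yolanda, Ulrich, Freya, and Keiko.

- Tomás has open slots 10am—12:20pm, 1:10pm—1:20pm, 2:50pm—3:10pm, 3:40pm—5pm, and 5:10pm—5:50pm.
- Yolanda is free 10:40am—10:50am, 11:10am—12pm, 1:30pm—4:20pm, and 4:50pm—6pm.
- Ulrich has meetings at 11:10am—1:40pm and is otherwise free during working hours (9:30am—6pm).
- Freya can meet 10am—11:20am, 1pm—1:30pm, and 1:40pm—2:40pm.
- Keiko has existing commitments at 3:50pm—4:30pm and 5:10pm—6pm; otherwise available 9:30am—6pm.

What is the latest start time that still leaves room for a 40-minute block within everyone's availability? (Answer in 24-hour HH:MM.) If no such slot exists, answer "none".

Ulrich free within 09:30–18:00: 09:30–11:10, 13:40–18:00.
Keiko free within 09:30–18:00: 09:30–15:50, 16:30–17:10.
Tomás ∩ Yolanda: 10:40–10:50, 11:10–12:00, 14:50–15:10, 15:40–16:20, 16:50–17:00, 17:10–17:50.
Tomás ∩ Yolanda ∩ Ulrich: 10:40–10:50, 14:50–15:10, 15:40–16:20, 16:50–17:00, 17:10–17:50.
Tomás ∩ Yolanda ∩ Ulrich ∩ Freya: 10:40–10:50.
Tomás ∩ Yolanda ∩ Ulrich ∩ Freya ∩ Keiko: 10:40–10:50.
Windows ≥ 40 min: (none).

none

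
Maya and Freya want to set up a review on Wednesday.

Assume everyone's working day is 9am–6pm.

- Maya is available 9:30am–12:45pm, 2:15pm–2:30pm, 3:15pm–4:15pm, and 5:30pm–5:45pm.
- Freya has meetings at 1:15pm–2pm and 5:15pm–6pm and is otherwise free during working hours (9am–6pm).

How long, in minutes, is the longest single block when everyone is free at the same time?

Freya free within 09:00–18:00: 09:00–13:15, 14:00–17:15.
Maya ∩ Freya: 09:30–12:45, 14:15–14:30, 15:15–16:15.
Common window lengths: 195, 15, 60 min; longest is 195.

195 minutes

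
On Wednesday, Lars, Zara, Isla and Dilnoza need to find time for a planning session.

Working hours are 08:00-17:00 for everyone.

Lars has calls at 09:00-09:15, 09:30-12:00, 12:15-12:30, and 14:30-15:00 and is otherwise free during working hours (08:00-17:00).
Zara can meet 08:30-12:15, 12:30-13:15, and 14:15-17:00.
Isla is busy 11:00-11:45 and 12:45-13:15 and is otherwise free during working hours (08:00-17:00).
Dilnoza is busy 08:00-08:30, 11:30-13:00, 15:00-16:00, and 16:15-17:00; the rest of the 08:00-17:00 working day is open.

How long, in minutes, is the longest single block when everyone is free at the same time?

30 minutes

Lars free within 08:00–17:00: 08:00–09:00, 09:15–09:30, 12:00–12:15, 12:30–14:30, 15:00–17:00.
Isla free within 08:00–17:00: 08:00–11:00, 11:45–12:45, 13:15–17:00.
Dilnoza free within 08:00–17:00: 08:30–11:30, 13:00–15:00, 16:00–16:15.
Lars ∩ Zara: 08:30–09:00, 09:15–09:30, 12:00–12:15, 12:30–13:15, 14:15–14:30, 15:00–17:00.
Lars ∩ Zara ∩ Isla: 08:30–09:00, 09:15–09:30, 12:00–12:15, 12:30–12:45, 14:15–14:30, 15:00–17:00.
Lars ∩ Zara ∩ Isla ∩ Dilnoza: 08:30–09:00, 09:15–09:30, 14:15–14:30, 16:00–16:15.
Common window lengths: 30, 15, 15, 15 min; longest is 30.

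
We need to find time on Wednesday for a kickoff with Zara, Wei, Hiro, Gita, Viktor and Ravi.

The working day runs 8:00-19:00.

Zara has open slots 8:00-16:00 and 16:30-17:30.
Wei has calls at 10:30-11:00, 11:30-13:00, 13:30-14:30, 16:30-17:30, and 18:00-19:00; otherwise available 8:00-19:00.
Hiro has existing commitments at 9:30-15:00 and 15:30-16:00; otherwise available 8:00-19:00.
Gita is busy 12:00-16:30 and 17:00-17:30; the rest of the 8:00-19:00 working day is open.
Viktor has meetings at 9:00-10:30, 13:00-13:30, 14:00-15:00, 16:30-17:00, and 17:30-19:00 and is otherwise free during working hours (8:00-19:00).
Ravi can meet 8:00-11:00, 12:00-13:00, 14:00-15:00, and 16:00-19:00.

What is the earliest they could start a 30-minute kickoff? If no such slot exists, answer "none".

08:00

Wei free within 08:00–19:00: 08:00–10:30, 11:00–11:30, 13:00–13:30, 14:30–16:30, 17:30–18:00.
Hiro free within 08:00–19:00: 08:00–09:30, 15:00–15:30, 16:00–19:00.
Gita free within 08:00–19:00: 08:00–12:00, 16:30–17:00, 17:30–19:00.
Viktor free within 08:00–19:00: 08:00–09:00, 10:30–13:00, 13:30–14:00, 15:00–16:30, 17:00–17:30.
Zara ∩ Wei: 08:00–10:30, 11:00–11:30, 13:00–13:30, 14:30–16:00.
Zara ∩ Wei ∩ Hiro: 08:00–09:30, 15:00–15:30.
Zara ∩ Wei ∩ Hiro ∩ Gita: 08:00–09:30.
Zara ∩ Wei ∩ Hiro ∩ Gita ∩ Viktor: 08:00–09:00.
Zara ∩ Wei ∩ Hiro ∩ Gita ∩ Viktor ∩ Ravi: 08:00–09:00.
Windows ≥ 30 min: 08:00–09:00.
Earliest such window starts at 08:00.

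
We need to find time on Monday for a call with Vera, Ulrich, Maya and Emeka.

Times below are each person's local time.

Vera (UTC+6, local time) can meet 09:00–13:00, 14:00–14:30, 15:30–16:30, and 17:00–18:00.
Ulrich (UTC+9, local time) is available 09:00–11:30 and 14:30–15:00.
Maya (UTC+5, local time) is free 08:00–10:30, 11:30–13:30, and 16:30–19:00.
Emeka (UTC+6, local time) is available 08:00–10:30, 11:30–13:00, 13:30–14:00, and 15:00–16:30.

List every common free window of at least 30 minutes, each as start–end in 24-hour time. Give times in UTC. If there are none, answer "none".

Vera → UTC: 03:00–07:00, 08:00–08:30, 09:30–10:30, 11:00–12:00.
Ulrich → UTC: 00:00–02:30, 05:30–06:00.
Maya → UTC: 03:00–05:30, 06:30–08:30, 11:30–14:00.
Emeka → UTC: 02:00–04:30, 05:30–07:00, 07:30–08:00, 09:00–10:30.
Vera ∩ Ulrich: 05:30–06:00.
Vera ∩ Ulrich ∩ Maya: (none).
Vera ∩ Ulrich ∩ Maya ∩ Emeka: (none).
Windows ≥ 30 min: (none).

none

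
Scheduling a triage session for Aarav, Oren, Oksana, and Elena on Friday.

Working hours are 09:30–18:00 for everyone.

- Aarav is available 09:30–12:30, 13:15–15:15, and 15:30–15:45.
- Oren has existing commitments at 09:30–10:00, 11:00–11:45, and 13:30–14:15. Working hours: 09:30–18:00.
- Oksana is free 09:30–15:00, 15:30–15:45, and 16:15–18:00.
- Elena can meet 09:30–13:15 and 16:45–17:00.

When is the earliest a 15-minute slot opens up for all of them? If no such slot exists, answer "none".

Oren free within 09:30–18:00: 10:00–11:00, 11:45–13:30, 14:15–18:00.
Aarav ∩ Oren: 10:00–11:00, 11:45–12:30, 13:15–13:30, 14:15–15:15, 15:30–15:45.
Aarav ∩ Oren ∩ Oksana: 10:00–11:00, 11:45–12:30, 13:15–13:30, 14:15–15:00, 15:30–15:45.
Aarav ∩ Oren ∩ Oksana ∩ Elena: 10:00–11:00, 11:45–12:30.
Windows ≥ 15 min: 10:00–11:00, 11:45–12:30.
Earliest such window starts at 10:00.

10:00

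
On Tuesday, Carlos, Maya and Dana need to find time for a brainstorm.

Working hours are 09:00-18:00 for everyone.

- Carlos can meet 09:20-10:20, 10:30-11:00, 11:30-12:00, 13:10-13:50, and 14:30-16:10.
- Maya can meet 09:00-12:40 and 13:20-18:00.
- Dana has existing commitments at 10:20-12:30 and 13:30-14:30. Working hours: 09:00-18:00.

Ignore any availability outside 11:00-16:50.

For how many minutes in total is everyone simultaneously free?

110 minutes

Dana free within 09:00–18:00: 09:00–10:20, 12:30–13:30, 14:30–18:00.
Carlos ∩ Maya: 09:20–10:20, 10:30–11:00, 11:30–12:00, 13:20–13:50, 14:30–16:10.
Carlos ∩ Maya ∩ Dana: 09:20–10:20, 13:20–13:30, 14:30–16:10.
Restricted to 11:00–16:50: 13:20–13:30, 14:30–16:10.
Total common minutes: 10 + 100 = 110.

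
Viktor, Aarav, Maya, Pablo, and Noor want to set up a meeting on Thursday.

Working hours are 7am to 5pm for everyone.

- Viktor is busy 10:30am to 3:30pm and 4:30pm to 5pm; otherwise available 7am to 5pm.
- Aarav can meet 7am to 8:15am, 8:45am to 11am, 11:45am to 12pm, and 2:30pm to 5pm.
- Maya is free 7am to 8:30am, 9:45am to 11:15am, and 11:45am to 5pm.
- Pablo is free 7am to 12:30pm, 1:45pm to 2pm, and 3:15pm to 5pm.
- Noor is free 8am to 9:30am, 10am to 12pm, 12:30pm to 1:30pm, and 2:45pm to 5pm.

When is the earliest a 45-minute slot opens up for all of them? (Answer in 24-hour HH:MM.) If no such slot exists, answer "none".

15:30

Viktor free within 07:00–17:00: 07:00–10:30, 15:30–16:30.
Viktor ∩ Aarav: 07:00–08:15, 08:45–10:30, 15:30–16:30.
Viktor ∩ Aarav ∩ Maya: 07:00–08:15, 09:45–10:30, 15:30–16:30.
Viktor ∩ Aarav ∩ Maya ∩ Pablo: 07:00–08:15, 09:45–10:30, 15:30–16:30.
Viktor ∩ Aarav ∩ Maya ∩ Pablo ∩ Noor: 08:00–08:15, 10:00–10:30, 15:30–16:30.
Windows ≥ 45 min: 15:30–16:30.
Earliest such window starts at 15:30.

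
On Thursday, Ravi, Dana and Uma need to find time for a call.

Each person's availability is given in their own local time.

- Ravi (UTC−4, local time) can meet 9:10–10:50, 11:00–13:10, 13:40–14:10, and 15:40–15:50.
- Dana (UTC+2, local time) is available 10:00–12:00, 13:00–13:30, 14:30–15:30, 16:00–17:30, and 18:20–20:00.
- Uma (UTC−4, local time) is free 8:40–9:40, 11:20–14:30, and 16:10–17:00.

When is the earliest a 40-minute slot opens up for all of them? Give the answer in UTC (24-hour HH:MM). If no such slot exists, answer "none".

Ravi → UTC: 13:10–14:50, 15:00–17:10, 17:40–18:10, 19:40–19:50.
Dana → UTC: 08:00–10:00, 11:00–11:30, 12:30–13:30, 14:00–15:30, 16:20–18:00.
Uma → UTC: 12:40–13:40, 15:20–18:30, 20:10–21:00.
Ravi ∩ Dana: 13:10–13:30, 14:00–14:50, 15:00–15:30, 16:20–17:10, 17:40–18:00.
Ravi ∩ Dana ∩ Uma: 13:10–13:30, 15:20–15:30, 16:20–17:10, 17:40–18:00.
Windows ≥ 40 min: 16:20–17:10.
Earliest such window starts at 16:20.

16:20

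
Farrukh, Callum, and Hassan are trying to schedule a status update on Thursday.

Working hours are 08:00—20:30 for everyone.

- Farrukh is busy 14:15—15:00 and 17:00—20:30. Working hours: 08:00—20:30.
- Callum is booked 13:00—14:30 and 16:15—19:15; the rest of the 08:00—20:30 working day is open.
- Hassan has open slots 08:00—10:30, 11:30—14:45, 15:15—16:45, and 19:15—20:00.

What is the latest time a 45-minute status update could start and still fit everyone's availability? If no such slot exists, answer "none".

15:30

Farrukh free within 08:00–20:30: 08:00–14:15, 15:00–17:00.
Callum free within 08:00–20:30: 08:00–13:00, 14:30–16:15, 19:15–20:30.
Farrukh ∩ Callum: 08:00–13:00, 15:00–16:15.
Farrukh ∩ Callum ∩ Hassan: 08:00–10:30, 11:30–13:00, 15:15–16:15.
Windows ≥ 45 min: 08:00–10:30, 11:30–13:00, 15:15–16:15.
Latest start in the last window 15:15–16:15 is 16:15 − 45 min = 15:30.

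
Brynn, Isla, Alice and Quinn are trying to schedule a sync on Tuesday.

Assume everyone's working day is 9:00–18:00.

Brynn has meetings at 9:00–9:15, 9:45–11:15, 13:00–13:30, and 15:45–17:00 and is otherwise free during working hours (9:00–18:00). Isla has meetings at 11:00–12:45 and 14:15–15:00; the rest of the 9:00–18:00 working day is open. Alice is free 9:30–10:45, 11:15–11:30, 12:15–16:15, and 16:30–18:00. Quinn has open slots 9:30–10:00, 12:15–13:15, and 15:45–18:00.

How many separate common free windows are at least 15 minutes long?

3

Brynn free within 09:00–18:00: 09:15–09:45, 11:15–13:00, 13:30–15:45, 17:00–18:00.
Isla free within 09:00–18:00: 09:00–11:00, 12:45–14:15, 15:00–18:00.
Brynn ∩ Isla: 09:15–09:45, 12:45–13:00, 13:30–14:15, 15:00–15:45, 17:00–18:00.
Brynn ∩ Isla ∩ Alice: 09:30–09:45, 12:45–13:00, 13:30–14:15, 15:00–15:45, 17:00–18:00.
Brynn ∩ Isla ∩ Alice ∩ Quinn: 09:30–09:45, 12:45–13:00, 17:00–18:00.
Windows ≥ 15 min: 09:30–09:45, 12:45–13:00, 17:00–18:00.
That's 3 windows.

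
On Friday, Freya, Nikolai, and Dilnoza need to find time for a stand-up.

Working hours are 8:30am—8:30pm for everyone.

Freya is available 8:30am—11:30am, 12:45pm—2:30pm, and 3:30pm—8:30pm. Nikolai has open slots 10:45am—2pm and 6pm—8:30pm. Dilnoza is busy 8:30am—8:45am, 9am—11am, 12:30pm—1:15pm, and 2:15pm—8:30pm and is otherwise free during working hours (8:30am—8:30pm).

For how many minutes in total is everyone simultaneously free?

Dilnoza free within 08:30–20:30: 08:45–09:00, 11:00–12:30, 13:15–14:15.
Freya ∩ Nikolai: 10:45–11:30, 12:45–14:00, 18:00–20:30.
Freya ∩ Nikolai ∩ Dilnoza: 11:00–11:30, 13:15–14:00.
Total common minutes: 30 + 45 = 75.

75 minutes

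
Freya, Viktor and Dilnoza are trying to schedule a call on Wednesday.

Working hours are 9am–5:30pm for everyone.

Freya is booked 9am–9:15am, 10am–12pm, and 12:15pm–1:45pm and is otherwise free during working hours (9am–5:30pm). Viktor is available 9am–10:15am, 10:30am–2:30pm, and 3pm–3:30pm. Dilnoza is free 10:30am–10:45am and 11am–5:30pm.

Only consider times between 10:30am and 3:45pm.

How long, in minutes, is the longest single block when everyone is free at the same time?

45 minutes

Freya free within 09:00–17:30: 09:15–10:00, 12:00–12:15, 13:45–17:30.
Freya ∩ Viktor: 09:15–10:00, 12:00–12:15, 13:45–14:30, 15:00–15:30.
Freya ∩ Viktor ∩ Dilnoza: 12:00–12:15, 13:45–14:30, 15:00–15:30.
Restricted to 10:30–15:45: 12:00–12:15, 13:45–14:30, 15:00–15:30.
Common window lengths: 15, 45, 30 min; longest is 45.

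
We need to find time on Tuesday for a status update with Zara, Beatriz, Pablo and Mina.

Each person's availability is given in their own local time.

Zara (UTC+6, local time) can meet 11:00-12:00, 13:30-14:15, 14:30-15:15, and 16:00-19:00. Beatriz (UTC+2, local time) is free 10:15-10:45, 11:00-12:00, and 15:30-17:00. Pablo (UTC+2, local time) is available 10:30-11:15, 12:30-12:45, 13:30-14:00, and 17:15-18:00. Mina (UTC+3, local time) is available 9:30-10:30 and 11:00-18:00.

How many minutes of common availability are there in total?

30 minutes

Zara → UTC: 05:00–06:00, 07:30–08:15, 08:30–09:15, 10:00–13:00.
Beatriz → UTC: 08:15–08:45, 09:00–10:00, 13:30–15:00.
Pablo → UTC: 08:30–09:15, 10:30–10:45, 11:30–12:00, 15:15–16:00.
Mina → UTC: 06:30–07:30, 08:00–15:00.
Zara ∩ Beatriz: 08:30–08:45, 09:00–09:15.
Zara ∩ Beatriz ∩ Pablo: 08:30–08:45, 09:00–09:15.
Zara ∩ Beatriz ∩ Pablo ∩ Mina: 08:30–08:45, 09:00–09:15.
Total common minutes: 15 + 15 = 30.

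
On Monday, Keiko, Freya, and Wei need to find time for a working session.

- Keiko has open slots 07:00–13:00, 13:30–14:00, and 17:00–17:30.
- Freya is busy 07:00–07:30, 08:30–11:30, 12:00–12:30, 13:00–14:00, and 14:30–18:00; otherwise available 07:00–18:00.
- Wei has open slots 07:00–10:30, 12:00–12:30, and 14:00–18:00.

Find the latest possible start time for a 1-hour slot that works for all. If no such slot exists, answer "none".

Freya free within 07:00–18:00: 07:30–08:30, 11:30–12:00, 12:30–13:00, 14:00–14:30.
Keiko ∩ Freya: 07:30–08:30, 11:30–12:00, 12:30–13:00.
Keiko ∩ Freya ∩ Wei: 07:30–08:30.
Windows ≥ 60 min: 07:30–08:30.
Latest start in the last window 07:30–08:30 is 08:30 − 60 min = 07:30.

07:30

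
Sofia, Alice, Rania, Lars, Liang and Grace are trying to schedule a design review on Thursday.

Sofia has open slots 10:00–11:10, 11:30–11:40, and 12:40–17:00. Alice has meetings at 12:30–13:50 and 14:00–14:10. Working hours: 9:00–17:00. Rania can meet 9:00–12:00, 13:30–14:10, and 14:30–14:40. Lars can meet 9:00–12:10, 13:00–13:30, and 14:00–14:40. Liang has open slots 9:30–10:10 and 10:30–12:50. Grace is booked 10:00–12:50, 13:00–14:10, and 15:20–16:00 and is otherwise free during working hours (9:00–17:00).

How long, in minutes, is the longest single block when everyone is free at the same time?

0 minutes

Alice free within 09:00–17:00: 09:00–12:30, 13:50–14:00, 14:10–17:00.
Grace free within 09:00–17:00: 09:00–10:00, 12:50–13:00, 14:10–15:20, 16:00–17:00.
Sofia ∩ Alice: 10:00–11:10, 11:30–11:40, 13:50–14:00, 14:10–17:00.
Sofia ∩ Alice ∩ Rania: 10:00–11:10, 11:30–11:40, 13:50–14:00, 14:30–14:40.
Sofia ∩ Alice ∩ Rania ∩ Lars: 10:00–11:10, 11:30–11:40, 14:30–14:40.
Sofia ∩ Alice ∩ Rania ∩ Lars ∩ Liang: 10:00–10:10, 10:30–11:10, 11:30–11:40.
Sofia ∩ Alice ∩ Rania ∩ Lars ∩ Liang ∩ Grace: (none).
No common window.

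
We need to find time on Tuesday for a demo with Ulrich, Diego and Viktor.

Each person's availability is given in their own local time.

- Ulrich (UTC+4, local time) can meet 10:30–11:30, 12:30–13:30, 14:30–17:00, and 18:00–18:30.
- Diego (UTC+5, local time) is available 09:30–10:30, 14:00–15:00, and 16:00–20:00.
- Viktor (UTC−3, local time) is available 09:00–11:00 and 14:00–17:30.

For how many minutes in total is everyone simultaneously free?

60 minutes

Ulrich → UTC: 06:30–07:30, 08:30–09:30, 10:30–13:00, 14:00–14:30.
Diego → UTC: 04:30–05:30, 09:00–10:00, 11:00–15:00.
Viktor → UTC: 12:00–14:00, 17:00–20:30.
Ulrich ∩ Diego: 09:00–09:30, 11:00–13:00, 14:00–14:30.
Ulrich ∩ Diego ∩ Viktor: 12:00–13:00.
Total common minutes: 60.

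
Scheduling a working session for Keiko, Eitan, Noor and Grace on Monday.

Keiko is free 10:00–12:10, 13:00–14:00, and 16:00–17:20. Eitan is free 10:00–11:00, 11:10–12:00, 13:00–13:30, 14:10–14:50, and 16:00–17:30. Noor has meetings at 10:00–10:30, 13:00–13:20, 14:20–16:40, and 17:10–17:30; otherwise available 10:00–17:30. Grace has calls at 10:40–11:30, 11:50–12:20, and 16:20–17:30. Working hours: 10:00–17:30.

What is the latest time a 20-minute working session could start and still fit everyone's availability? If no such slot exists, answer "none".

Noor free within 10:00–17:30: 10:30–13:00, 13:20–14:20, 16:40–17:10.
Grace free within 10:00–17:30: 10:00–10:40, 11:30–11:50, 12:20–16:20.
Keiko ∩ Eitan: 10:00–11:00, 11:10–12:00, 13:00–13:30, 16:00–17:20.
Keiko ∩ Eitan ∩ Noor: 10:30–11:00, 11:10–12:00, 13:20–13:30, 16:40–17:10.
Keiko ∩ Eitan ∩ Noor ∩ Grace: 10:30–10:40, 11:30–11:50, 13:20–13:30.
Windows ≥ 20 min: 11:30–11:50.
Latest start in the last window 11:30–11:50 is 11:50 − 20 min = 11:30.

11:30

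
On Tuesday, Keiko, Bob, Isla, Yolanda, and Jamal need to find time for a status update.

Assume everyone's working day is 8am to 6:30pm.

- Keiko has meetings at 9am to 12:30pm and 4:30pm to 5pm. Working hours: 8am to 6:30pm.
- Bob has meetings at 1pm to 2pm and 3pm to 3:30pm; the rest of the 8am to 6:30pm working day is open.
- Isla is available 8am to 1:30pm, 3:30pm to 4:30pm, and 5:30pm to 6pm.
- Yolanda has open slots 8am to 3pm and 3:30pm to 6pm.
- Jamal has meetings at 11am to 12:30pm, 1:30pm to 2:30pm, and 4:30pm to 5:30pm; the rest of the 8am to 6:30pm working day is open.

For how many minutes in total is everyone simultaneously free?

Keiko free within 08:00–18:30: 08:00–09:00, 12:30–16:30, 17:00–18:30.
Bob free within 08:00–18:30: 08:00–13:00, 14:00–15:00, 15:30–18:30.
Jamal free within 08:00–18:30: 08:00–11:00, 12:30–13:30, 14:30–16:30, 17:30–18:30.
Keiko ∩ Bob: 08:00–09:00, 12:30–13:00, 14:00–15:00, 15:30–16:30, 17:00–18:30.
Keiko ∩ Bob ∩ Isla: 08:00–09:00, 12:30–13:00, 15:30–16:30, 17:30–18:00.
Keiko ∩ Bob ∩ Isla ∩ Yolanda: 08:00–09:00, 12:30–13:00, 15:30–16:30, 17:30–18:00.
Keiko ∩ Bob ∩ Isla ∩ Yolanda ∩ Jamal: 08:00–09:00, 12:30–13:00, 15:30–16:30, 17:30–18:00.
Total common minutes: 60 + 30 + 60 + 30 = 180.

180 minutes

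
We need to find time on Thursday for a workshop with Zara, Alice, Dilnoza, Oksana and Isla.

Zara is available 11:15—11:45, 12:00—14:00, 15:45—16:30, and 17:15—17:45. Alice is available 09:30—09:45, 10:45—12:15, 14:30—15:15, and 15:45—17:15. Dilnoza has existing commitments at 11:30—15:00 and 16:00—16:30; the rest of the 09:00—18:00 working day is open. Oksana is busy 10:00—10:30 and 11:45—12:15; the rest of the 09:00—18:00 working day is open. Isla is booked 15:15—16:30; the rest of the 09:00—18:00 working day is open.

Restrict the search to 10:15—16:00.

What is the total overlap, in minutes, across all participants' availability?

Dilnoza free within 09:00–18:00: 09:00–11:30, 15:00–16:00, 16:30–18:00.
Oksana free within 09:00–18:00: 09:00–10:00, 10:30–11:45, 12:15–18:00.
Isla free within 09:00–18:00: 09:00–15:15, 16:30–18:00.
Zara ∩ Alice: 11:15–11:45, 12:00–12:15, 15:45–16:30.
Zara ∩ Alice ∩ Dilnoza: 11:15–11:30, 15:45–16:00.
Zara ∩ Alice ∩ Dilnoza ∩ Oksana: 11:15–11:30, 15:45–16:00.
Zara ∩ Alice ∩ Dilnoza ∩ Oksana ∩ Isla: 11:15–11:30.
Restricted to 10:15–16:00: 11:15–11:30.
Total common minutes: 15.

15 minutes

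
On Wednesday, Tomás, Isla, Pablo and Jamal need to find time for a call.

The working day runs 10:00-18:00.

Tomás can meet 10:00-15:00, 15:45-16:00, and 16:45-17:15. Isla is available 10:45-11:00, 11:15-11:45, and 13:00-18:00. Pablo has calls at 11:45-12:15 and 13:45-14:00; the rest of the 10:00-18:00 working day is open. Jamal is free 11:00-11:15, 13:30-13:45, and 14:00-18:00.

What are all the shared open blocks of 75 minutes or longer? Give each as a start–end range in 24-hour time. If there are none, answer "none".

Pablo free within 10:00–18:00: 10:00–11:45, 12:15–13:45, 14:00–18:00.
Tomás ∩ Isla: 10:45–11:00, 11:15–11:45, 13:00–15:00, 15:45–16:00, 16:45–17:15.
Tomás ∩ Isla ∩ Pablo: 10:45–11:00, 11:15–11:45, 13:00–13:45, 14:00–15:00, 15:45–16:00, 16:45–17:15.
Tomás ∩ Isla ∩ Pablo ∩ Jamal: 13:30–13:45, 14:00–15:00, 15:45–16:00, 16:45–17:15.
Windows ≥ 75 min: (none).

none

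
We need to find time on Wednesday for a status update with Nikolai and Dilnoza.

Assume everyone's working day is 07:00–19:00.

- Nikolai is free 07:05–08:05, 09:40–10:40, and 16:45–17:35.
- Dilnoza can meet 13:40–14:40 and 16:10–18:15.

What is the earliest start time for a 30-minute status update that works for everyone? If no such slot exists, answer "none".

16:45

Nikolai ∩ Dilnoza: 16:45–17:35.
Windows ≥ 30 min: 16:45–17:35.
Earliest such window starts at 16:45.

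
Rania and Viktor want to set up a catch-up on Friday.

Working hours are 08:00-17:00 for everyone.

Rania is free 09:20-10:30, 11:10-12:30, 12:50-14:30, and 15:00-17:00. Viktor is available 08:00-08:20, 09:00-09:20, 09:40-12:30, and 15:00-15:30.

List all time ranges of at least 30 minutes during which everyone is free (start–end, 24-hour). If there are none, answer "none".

09:40–10:30, 11:10–12:30, 15:00–15:30

Rania ∩ Viktor: 09:40–10:30, 11:10–12:30, 15:00–15:30.
Windows ≥ 30 min: 09:40–10:30, 11:10–12:30, 15:00–15:30.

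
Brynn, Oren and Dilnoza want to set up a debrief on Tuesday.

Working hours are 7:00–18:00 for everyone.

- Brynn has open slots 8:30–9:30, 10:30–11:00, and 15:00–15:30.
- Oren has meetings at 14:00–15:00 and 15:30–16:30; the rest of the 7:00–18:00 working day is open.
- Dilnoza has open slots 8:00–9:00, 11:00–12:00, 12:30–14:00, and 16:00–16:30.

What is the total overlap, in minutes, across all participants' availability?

30 minutes

Oren free within 07:00–18:00: 07:00–14:00, 15:00–15:30, 16:30–18:00.
Brynn ∩ Oren: 08:30–09:30, 10:30–11:00, 15:00–15:30.
Brynn ∩ Oren ∩ Dilnoza: 08:30–09:00.
Total common minutes: 30.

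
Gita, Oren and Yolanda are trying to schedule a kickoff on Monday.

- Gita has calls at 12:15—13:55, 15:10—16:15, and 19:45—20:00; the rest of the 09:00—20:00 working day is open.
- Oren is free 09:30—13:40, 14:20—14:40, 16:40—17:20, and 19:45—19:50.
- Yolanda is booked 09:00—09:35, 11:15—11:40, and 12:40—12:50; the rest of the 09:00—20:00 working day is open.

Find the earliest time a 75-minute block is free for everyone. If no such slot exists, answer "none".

Gita free within 09:00–20:00: 09:00–12:15, 13:55–15:10, 16:15–19:45.
Yolanda free within 09:00–20:00: 09:35–11:15, 11:40–12:40, 12:50–20:00.
Gita ∩ Oren: 09:30–12:15, 14:20–14:40, 16:40–17:20.
Gita ∩ Oren ∩ Yolanda: 09:35–11:15, 11:40–12:15, 14:20–14:40, 16:40–17:20.
Windows ≥ 75 min: 09:35–11:15.
Earliest such window starts at 09:35.

09:35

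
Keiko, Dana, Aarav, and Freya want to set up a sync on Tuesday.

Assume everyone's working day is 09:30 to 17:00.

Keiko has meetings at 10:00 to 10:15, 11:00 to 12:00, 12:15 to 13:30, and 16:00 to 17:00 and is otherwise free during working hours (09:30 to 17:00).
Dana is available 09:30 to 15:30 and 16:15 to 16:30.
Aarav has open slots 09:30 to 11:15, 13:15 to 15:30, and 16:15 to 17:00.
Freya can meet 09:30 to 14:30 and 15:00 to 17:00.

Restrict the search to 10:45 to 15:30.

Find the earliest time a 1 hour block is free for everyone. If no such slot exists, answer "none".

Keiko free within 09:30–17:00: 09:30–10:00, 10:15–11:00, 12:00–12:15, 13:30–16:00.
Keiko ∩ Dana: 09:30–10:00, 10:15–11:00, 12:00–12:15, 13:30–15:30.
Keiko ∩ Dana ∩ Aarav: 09:30–10:00, 10:15–11:00, 13:30–15:30.
Keiko ∩ Dana ∩ Aarav ∩ Freya: 09:30–10:00, 10:15–11:00, 13:30–14:30, 15:00–15:30.
Restricted to 10:45–15:30: 10:45–11:00, 13:30–14:30, 15:00–15:30.
Windows ≥ 60 min: 13:30–14:30.
Earliest such window starts at 13:30.

13:30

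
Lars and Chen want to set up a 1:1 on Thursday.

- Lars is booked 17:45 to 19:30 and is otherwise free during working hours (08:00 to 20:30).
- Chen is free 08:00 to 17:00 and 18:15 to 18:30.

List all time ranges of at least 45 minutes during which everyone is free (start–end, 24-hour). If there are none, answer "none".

Lars free within 08:00–20:30: 08:00–17:45, 19:30–20:30.
Lars ∩ Chen: 08:00–17:00.
Windows ≥ 45 min: 08:00–17:00.

08:00–17:00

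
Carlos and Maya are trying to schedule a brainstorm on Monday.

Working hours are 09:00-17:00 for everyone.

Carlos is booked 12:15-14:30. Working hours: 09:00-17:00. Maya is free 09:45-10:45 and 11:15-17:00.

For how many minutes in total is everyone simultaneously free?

Carlos free within 09:00–17:00: 09:00–12:15, 14:30–17:00.
Carlos ∩ Maya: 09:45–10:45, 11:15–12:15, 14:30–17:00.
Total common minutes: 60 + 60 + 150 = 270.

270 minutes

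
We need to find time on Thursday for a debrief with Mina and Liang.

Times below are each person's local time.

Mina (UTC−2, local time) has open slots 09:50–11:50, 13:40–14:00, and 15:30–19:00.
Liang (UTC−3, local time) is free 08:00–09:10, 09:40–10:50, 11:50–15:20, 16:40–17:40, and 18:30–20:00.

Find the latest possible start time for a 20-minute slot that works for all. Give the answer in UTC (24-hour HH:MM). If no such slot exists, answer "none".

Mina → UTC: 11:50–13:50, 15:40–16:00, 17:30–21:00.
Liang → UTC: 11:00–12:10, 12:40–13:50, 14:50–18:20, 19:40–20:40, 21:30–23:00.
Mina ∩ Liang: 11:50–12:10, 12:40–13:50, 15:40–16:00, 17:30–18:20, 19:40–20:40.
Windows ≥ 20 min: 11:50–12:10, 12:40–13:50, 15:40–16:00, 17:30–18:20, 19:40–20:40.
Latest start in the last window 19:40–20:40 is 20:40 − 20 min = 20:20.

20:20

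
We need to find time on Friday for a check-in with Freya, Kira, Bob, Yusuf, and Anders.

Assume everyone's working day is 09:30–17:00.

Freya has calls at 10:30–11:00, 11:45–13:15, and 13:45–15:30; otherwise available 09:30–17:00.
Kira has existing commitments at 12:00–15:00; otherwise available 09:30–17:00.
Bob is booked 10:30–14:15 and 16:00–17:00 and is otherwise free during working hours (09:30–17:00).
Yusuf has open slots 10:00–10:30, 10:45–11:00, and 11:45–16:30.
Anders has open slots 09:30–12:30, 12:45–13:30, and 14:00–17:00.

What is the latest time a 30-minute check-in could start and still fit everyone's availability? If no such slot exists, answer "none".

15:30

Freya free within 09:30–17:00: 09:30–10:30, 11:00–11:45, 13:15–13:45, 15:30–17:00.
Kira free within 09:30–17:00: 09:30–12:00, 15:00–17:00.
Bob free within 09:30–17:00: 09:30–10:30, 14:15–16:00.
Freya ∩ Kira: 09:30–10:30, 11:00–11:45, 15:30–17:00.
Freya ∩ Kira ∩ Bob: 09:30–10:30, 15:30–16:00.
Freya ∩ Kira ∩ Bob ∩ Yusuf: 10:00–10:30, 15:30–16:00.
Freya ∩ Kira ∩ Bob ∩ Yusuf ∩ Anders: 10:00–10:30, 15:30–16:00.
Windows ≥ 30 min: 10:00–10:30, 15:30–16:00.
Latest start in the last window 15:30–16:00 is 16:00 − 30 min = 15:30.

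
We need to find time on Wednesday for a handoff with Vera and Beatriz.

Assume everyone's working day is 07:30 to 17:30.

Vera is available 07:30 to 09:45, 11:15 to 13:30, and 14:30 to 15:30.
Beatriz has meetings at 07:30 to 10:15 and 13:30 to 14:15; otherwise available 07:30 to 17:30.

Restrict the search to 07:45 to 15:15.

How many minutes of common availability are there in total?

180 minutes

Beatriz free within 07:30–17:30: 10:15–13:30, 14:15–17:30.
Vera ∩ Beatriz: 11:15–13:30, 14:30–15:30.
Restricted to 07:45–15:15: 11:15–13:30, 14:30–15:15.
Total common minutes: 135 + 45 = 180.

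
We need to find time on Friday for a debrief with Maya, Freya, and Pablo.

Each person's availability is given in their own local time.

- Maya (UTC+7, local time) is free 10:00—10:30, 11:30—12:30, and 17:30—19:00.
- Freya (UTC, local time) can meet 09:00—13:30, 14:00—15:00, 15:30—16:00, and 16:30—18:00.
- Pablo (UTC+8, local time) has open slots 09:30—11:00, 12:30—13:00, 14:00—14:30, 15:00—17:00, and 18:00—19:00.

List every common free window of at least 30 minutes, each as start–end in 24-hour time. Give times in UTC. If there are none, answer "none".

Maya → UTC: 03:00–03:30, 04:30–05:30, 10:30–12:00.
Freya → UTC: 09:00–13:30, 14:00–15:00, 15:30–16:00, 16:30–18:00.
Pablo → UTC: 01:30–03:00, 04:30–05:00, 06:00–06:30, 07:00–09:00, 10:00–11:00.
Maya ∩ Freya: 10:30–12:00.
Maya ∩ Freya ∩ Pablo: 10:30–11:00.
Windows ≥ 30 min: 10:30–11:00.

10:30–11:00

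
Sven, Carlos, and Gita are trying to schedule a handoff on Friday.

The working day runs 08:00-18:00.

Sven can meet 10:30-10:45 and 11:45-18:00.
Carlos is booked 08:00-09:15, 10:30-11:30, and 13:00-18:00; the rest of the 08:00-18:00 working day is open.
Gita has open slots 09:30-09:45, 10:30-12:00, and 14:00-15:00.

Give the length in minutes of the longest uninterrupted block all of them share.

15 minutes

Carlos free within 08:00–18:00: 09:15–10:30, 11:30–13:00.
Sven ∩ Carlos: 11:45–13:00.
Sven ∩ Carlos ∩ Gita: 11:45–12:00.
Single common window of 15 minutes.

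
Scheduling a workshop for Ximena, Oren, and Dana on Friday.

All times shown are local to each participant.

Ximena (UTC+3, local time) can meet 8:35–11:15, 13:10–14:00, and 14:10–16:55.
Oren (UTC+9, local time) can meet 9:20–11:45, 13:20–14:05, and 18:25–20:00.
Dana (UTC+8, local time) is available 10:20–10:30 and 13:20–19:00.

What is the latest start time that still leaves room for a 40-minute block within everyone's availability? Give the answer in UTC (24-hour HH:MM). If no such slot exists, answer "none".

Ximena → UTC: 05:35–08:15, 10:10–11:00, 11:10–13:55.
Oren → UTC: 00:20–02:45, 04:20–05:05, 09:25–11:00.
Dana → UTC: 02:20–02:30, 05:20–11:00.
Ximena ∩ Oren: 10:10–11:00.
Ximena ∩ Oren ∩ Dana: 10:10–11:00.
Windows ≥ 40 min: 10:10–11:00.
Latest start in the last window 10:10–11:00 is 11:00 − 40 min = 10:20.

10:20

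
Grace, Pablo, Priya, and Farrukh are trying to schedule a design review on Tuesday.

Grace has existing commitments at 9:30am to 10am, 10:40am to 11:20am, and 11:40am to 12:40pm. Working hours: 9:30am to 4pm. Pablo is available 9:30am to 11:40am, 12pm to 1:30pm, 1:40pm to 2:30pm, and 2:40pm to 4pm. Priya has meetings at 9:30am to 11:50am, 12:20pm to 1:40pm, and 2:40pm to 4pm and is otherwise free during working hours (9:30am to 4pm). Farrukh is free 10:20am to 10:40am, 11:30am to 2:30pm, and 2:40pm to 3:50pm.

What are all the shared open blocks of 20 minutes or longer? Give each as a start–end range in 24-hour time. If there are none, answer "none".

13:40–14:30

Grace free within 09:30–16:00: 10:00–10:40, 11:20–11:40, 12:40–16:00.
Priya free within 09:30–16:00: 11:50–12:20, 13:40–14:40.
Grace ∩ Pablo: 10:00–10:40, 11:20–11:40, 12:40–13:30, 13:40–14:30, 14:40–16:00.
Grace ∩ Pablo ∩ Priya: 13:40–14:30.
Grace ∩ Pablo ∩ Priya ∩ Farrukh: 13:40–14:30.
Windows ≥ 20 min: 13:40–14:30.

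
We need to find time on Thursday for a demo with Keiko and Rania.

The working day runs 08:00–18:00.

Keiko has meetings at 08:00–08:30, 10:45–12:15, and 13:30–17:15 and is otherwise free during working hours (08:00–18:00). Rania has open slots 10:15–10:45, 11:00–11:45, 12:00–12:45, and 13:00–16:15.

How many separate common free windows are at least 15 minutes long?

Keiko free within 08:00–18:00: 08:30–10:45, 12:15–13:30, 17:15–18:00.
Keiko ∩ Rania: 10:15–10:45, 12:15–12:45, 13:00–13:30.
Windows ≥ 15 min: 10:15–10:45, 12:15–12:45, 13:00–13:30.
That's 3 windows.

3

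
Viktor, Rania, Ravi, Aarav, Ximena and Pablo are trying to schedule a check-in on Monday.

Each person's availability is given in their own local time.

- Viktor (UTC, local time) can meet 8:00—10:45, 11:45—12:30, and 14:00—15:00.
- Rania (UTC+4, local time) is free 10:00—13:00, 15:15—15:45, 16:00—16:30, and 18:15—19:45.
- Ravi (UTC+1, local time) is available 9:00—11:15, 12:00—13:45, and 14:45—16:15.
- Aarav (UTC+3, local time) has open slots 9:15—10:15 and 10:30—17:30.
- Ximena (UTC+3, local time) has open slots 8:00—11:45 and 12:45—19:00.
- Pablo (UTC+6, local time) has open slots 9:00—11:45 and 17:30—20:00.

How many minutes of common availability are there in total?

Viktor → UTC: 08:00–10:45, 11:45–12:30, 14:00–15:00.
Rania → UTC: 06:00–09:00, 11:15–11:45, 12:00–12:30, 14:15–15:45.
Ravi → UTC: 08:00–10:15, 11:00–12:45, 13:45–15:15.
Aarav → UTC: 06:15–07:15, 07:30–14:30.
Ximena → UTC: 05:00–08:45, 09:45–16:00.
Pablo → UTC: 03:00–05:45, 11:30–14:00.
Viktor ∩ Rania: 08:00–09:00, 12:00–12:30, 14:15–15:00.
Viktor ∩ Rania ∩ Ravi: 08:00–09:00, 12:00–12:30, 14:15–15:00.
Viktor ∩ Rania ∩ Ravi ∩ Aarav: 08:00–09:00, 12:00–12:30, 14:15–14:30.
Viktor ∩ Rania ∩ Ravi ∩ Aarav ∩ Ximena: 08:00–08:45, 12:00–12:30, 14:15–14:30.
Viktor ∩ Rania ∩ Ravi ∩ Aarav ∩ Ximena ∩ Pablo: 12:00–12:30.
Total common minutes: 30.

30 minutes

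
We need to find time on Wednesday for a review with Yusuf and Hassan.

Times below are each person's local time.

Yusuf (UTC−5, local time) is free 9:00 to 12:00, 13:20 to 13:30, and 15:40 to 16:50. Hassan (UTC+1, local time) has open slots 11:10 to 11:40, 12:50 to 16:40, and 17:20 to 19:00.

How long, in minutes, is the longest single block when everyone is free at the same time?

Yusuf → UTC: 14:00–17:00, 18:20–18:30, 20:40–21:50.
Hassan → UTC: 10:10–10:40, 11:50–15:40, 16:20–18:00.
Yusuf ∩ Hassan: 14:00–15:40, 16:20–17:00.
Common window lengths: 100, 40 min; longest is 100.

100 minutes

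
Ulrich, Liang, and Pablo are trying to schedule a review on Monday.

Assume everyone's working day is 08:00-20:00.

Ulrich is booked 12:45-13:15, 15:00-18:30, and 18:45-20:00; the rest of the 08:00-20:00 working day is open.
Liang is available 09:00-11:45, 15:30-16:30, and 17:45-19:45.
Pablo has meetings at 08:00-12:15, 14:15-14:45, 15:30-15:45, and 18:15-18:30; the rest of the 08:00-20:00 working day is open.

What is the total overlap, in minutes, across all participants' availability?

15 minutes

Ulrich free within 08:00–20:00: 08:00–12:45, 13:15–15:00, 18:30–18:45.
Pablo free within 08:00–20:00: 12:15–14:15, 14:45–15:30, 15:45–18:15, 18:30–20:00.
Ulrich ∩ Liang: 09:00–11:45, 18:30–18:45.
Ulrich ∩ Liang ∩ Pablo: 18:30–18:45.
Total common minutes: 15.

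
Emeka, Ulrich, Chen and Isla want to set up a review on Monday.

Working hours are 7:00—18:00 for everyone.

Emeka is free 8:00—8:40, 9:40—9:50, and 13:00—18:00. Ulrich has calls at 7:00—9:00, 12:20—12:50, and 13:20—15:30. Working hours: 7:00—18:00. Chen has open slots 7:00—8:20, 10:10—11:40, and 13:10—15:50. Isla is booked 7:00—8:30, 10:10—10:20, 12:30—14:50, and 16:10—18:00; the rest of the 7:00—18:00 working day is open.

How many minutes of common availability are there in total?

20 minutes

Ulrich free within 07:00–18:00: 09:00–12:20, 12:50–13:20, 15:30–18:00.
Isla free within 07:00–18:00: 08:30–10:10, 10:20–12:30, 14:50–16:10.
Emeka ∩ Ulrich: 09:40–09:50, 13:00–13:20, 15:30–18:00.
Emeka ∩ Ulrich ∩ Chen: 13:10–13:20, 15:30–15:50.
Emeka ∩ Ulrich ∩ Chen ∩ Isla: 15:30–15:50.
Total common minutes: 20.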